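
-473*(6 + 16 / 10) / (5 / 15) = -53922 / 5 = -10784.40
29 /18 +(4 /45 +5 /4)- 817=-16281 /20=-814.05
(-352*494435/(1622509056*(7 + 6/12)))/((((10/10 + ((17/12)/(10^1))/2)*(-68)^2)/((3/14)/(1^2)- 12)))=299133175/8787086518896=0.00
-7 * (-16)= 112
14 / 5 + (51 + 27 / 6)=583 / 10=58.30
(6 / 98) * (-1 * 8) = -24 / 49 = -0.49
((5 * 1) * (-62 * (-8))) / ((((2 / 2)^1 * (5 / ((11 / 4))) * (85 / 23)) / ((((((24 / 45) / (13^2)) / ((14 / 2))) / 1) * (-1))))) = -250976 / 1508325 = -0.17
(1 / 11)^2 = 1 / 121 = 0.01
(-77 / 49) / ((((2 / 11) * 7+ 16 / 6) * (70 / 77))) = -3993 / 9100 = -0.44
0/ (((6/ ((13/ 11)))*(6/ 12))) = 0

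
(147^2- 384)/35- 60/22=46485/77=603.70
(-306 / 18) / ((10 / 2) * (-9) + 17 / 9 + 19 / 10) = 1530 / 3709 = 0.41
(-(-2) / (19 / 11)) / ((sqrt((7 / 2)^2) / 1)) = 44 / 133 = 0.33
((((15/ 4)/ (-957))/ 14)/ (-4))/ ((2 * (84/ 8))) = 5/ 1500576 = 0.00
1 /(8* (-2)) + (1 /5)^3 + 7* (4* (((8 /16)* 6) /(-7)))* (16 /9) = -128327 /6000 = -21.39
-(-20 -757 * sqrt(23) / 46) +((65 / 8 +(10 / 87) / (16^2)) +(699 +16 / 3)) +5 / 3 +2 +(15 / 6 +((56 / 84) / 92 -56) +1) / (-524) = 757 * sqrt(23) / 46 +8234135875 / 11184256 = 815.15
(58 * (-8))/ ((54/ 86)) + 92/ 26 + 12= -253922/ 351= -723.42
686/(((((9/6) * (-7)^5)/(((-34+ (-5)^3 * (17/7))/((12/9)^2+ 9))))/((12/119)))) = 20016/232897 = 0.09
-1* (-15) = 15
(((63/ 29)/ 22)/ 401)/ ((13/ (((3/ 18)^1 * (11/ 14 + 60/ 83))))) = 5259/ 1104196808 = 0.00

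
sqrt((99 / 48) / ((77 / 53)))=sqrt(1113) / 28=1.19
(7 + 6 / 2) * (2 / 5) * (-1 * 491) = -1964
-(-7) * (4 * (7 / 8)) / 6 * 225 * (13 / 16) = 47775 / 64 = 746.48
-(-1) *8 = 8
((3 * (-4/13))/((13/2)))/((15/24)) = -192/845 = -0.23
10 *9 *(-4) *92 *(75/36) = -69000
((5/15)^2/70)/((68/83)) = 83/42840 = 0.00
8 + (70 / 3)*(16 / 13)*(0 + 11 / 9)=15128 / 351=43.10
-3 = -3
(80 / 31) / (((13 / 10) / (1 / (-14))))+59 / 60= 142439 / 169260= 0.84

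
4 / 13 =0.31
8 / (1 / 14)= 112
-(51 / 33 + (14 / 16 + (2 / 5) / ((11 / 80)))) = -469 / 88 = -5.33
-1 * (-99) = 99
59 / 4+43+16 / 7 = 1681 / 28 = 60.04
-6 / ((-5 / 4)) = 4.80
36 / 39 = 12 / 13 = 0.92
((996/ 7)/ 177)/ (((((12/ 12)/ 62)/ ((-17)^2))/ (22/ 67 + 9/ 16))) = 710135135/ 55342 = 12831.76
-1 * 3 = -3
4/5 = 0.80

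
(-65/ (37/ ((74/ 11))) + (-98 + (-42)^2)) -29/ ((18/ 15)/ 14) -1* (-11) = 43786/ 33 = 1326.85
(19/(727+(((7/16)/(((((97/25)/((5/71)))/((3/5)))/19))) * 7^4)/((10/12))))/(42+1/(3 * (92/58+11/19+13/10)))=14990257974/32807636549039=0.00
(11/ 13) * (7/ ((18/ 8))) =308/ 117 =2.63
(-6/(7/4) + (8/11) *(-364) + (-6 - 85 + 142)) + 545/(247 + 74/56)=-115086093/535381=-214.96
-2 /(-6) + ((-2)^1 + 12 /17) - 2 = -151 /51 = -2.96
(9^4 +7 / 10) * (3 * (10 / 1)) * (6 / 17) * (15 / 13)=17716590 / 221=80165.57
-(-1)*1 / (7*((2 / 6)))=3 / 7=0.43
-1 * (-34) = 34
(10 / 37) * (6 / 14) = 30 / 259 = 0.12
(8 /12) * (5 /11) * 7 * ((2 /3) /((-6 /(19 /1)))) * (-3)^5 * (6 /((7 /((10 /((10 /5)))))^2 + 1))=897750 /407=2205.77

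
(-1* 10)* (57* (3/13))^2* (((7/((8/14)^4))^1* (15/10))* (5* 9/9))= -851955.70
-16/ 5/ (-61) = 16/ 305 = 0.05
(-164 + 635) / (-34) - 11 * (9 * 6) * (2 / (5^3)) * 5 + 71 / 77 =-3956509 / 65450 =-60.45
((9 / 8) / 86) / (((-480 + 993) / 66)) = 0.00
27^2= 729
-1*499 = -499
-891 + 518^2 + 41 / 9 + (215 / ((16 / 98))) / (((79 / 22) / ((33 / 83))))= 63163587709 / 236052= 267583.36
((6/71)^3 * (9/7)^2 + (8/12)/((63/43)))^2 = 46627843897214596/224217641855160009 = 0.21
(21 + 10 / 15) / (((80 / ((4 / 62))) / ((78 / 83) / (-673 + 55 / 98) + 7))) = 497635775 / 4069395048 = 0.12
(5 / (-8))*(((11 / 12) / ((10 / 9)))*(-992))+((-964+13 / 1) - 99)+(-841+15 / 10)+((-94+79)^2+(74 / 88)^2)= -2230839 / 1936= -1152.29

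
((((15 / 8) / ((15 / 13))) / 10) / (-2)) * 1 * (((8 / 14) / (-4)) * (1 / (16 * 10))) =0.00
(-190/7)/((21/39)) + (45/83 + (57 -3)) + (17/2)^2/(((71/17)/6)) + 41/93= 5820457261/53708802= 108.37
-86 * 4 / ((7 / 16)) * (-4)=22016 / 7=3145.14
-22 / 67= -0.33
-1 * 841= -841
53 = 53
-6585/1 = -6585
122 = 122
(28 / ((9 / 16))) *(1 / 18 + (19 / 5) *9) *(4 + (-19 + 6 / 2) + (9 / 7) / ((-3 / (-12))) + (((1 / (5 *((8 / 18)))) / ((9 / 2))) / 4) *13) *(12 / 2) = -45110456 / 675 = -66830.31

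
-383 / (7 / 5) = -1915 / 7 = -273.57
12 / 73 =0.16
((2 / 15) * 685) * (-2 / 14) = -274 / 21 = -13.05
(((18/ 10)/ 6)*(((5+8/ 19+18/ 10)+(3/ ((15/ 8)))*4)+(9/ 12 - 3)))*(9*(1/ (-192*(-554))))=38889/ 134732800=0.00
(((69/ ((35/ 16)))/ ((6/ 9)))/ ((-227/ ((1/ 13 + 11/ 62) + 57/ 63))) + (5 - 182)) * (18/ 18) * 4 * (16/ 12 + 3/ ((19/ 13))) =-1022253683916/ 425844055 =-2400.54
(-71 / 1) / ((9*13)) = -0.61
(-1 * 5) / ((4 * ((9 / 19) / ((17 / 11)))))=-4.08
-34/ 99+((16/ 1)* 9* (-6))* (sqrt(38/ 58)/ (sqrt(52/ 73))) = -432* sqrt(522899)/ 377 - 34/ 99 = -828.96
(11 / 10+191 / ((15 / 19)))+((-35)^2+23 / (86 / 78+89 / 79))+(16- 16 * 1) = 152299739 / 103020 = 1478.35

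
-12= -12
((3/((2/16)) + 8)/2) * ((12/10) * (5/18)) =16/3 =5.33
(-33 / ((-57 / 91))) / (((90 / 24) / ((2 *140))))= 224224 / 57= 3933.75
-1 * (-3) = 3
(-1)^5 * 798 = -798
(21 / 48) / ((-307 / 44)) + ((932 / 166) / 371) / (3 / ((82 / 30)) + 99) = -606710761 / 9699240726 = -0.06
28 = 28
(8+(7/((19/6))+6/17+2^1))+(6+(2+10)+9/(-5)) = 28.76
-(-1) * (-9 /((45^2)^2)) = -1 /455625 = -0.00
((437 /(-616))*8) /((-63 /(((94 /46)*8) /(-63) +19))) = 515945 /305613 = 1.69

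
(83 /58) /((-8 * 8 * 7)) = -83 /25984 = -0.00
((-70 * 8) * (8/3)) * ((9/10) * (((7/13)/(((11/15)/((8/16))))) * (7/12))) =-41160/143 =-287.83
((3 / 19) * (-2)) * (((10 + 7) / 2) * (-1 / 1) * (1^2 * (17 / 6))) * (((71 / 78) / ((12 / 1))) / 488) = 20519 / 17357184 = 0.00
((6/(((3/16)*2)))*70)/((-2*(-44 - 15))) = 9.49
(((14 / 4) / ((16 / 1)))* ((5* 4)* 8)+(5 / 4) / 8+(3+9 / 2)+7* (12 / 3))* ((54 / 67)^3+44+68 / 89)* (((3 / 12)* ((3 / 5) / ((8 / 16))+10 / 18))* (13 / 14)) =16755422430227 / 12848595360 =1304.07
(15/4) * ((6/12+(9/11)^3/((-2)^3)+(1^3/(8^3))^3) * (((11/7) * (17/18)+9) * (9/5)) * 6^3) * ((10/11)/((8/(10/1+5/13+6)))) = 8785022202359631315/715289759055872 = 12281.77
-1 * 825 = -825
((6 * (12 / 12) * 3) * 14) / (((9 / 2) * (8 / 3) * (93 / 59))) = 413 / 31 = 13.32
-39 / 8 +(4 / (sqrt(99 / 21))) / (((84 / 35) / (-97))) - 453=-3663 / 8 - 485 * sqrt(231) / 99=-532.33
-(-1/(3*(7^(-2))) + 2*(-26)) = 205/3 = 68.33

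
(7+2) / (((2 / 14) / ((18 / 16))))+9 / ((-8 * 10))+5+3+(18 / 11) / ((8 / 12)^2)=72551 / 880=82.44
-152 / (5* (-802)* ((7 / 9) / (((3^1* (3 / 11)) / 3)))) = 2052 / 154385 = 0.01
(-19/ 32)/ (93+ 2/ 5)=-0.01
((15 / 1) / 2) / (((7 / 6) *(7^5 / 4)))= 180 / 117649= 0.00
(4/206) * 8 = 16/103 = 0.16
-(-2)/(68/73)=73/34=2.15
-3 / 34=-0.09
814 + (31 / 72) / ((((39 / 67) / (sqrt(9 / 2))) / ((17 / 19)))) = 35309 * sqrt(2) / 35568 + 814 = 815.40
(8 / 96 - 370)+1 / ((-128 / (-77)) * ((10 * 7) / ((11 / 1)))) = -1420117 / 3840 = -369.82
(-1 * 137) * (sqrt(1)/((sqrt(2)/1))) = -137 * sqrt(2)/2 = -96.87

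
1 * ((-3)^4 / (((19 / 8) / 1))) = 648 / 19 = 34.11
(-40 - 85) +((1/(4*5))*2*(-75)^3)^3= -600677490235375/8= -75084686279421.88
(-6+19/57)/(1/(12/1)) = -68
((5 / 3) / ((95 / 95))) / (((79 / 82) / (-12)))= -1640 / 79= -20.76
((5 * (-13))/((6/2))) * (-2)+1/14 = 1823/42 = 43.40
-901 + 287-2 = -616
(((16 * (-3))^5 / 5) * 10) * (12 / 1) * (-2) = 12230590464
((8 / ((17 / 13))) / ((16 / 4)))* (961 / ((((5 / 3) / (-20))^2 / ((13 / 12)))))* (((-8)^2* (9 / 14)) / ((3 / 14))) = 748380672 / 17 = 44022392.47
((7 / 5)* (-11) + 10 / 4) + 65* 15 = 9621 / 10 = 962.10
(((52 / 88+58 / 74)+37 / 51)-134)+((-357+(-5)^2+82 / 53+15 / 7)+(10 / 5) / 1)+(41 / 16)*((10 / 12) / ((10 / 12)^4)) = -436813016998 / 962605875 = -453.78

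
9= 9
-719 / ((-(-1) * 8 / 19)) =-1707.62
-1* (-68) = 68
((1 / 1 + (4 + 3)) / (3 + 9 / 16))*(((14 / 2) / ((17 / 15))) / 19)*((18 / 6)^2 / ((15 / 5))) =13440 / 6137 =2.19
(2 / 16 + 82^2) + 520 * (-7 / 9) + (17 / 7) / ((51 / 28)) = 455113 / 72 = 6321.01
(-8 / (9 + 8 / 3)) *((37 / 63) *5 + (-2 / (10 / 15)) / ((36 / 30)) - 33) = 16412 / 735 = 22.33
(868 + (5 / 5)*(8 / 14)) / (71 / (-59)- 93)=-179360 / 19453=-9.22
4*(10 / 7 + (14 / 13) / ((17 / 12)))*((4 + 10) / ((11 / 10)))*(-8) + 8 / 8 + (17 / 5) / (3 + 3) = -64896943 / 72930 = -889.85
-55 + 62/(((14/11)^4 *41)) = -42860169/787528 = -54.42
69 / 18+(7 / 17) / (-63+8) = 3.83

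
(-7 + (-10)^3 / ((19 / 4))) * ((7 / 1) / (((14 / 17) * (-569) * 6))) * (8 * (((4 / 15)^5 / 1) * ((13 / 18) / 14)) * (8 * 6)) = 0.01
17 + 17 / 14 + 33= 717 / 14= 51.21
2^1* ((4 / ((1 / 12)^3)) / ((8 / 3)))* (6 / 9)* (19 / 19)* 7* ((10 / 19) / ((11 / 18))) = 4354560 / 209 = 20835.22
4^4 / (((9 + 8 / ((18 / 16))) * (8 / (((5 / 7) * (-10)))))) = -2880 / 203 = -14.19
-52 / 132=-13 / 33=-0.39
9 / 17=0.53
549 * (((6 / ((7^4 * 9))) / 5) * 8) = 2928 / 12005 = 0.24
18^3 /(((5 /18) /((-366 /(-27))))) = 1423008 /5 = 284601.60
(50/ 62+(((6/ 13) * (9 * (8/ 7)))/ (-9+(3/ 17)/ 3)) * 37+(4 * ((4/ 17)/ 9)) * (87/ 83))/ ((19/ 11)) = -46742069627/ 4310806773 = -10.84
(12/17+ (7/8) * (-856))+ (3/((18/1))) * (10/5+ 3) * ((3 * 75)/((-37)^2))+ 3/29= -1009748329/1349834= -748.05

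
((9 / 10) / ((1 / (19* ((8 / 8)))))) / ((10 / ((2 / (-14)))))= -171 / 700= -0.24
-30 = -30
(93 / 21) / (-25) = -31 / 175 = -0.18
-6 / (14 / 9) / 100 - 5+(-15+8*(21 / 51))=-199259 / 11900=-16.74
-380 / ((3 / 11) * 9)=-4180 / 27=-154.81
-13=-13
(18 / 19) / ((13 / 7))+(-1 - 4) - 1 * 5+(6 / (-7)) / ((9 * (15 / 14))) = -106468 / 11115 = -9.58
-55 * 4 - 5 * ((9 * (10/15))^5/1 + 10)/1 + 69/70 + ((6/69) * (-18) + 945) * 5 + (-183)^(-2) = -1856471520997/53917290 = -34431.84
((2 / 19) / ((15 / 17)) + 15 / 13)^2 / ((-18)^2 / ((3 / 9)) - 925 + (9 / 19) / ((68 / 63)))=1513006052 / 44281215225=0.03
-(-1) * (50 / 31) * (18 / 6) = 150 / 31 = 4.84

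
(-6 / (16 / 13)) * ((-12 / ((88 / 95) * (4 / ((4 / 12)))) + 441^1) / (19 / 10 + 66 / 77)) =-52843245 / 67936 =-777.84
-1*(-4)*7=28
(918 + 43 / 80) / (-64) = -73483 / 5120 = -14.35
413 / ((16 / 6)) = 1239 / 8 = 154.88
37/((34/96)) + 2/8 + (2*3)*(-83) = -26743/68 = -393.28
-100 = -100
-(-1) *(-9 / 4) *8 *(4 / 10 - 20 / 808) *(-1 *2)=6822 / 505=13.51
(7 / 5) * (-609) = -4263 / 5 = -852.60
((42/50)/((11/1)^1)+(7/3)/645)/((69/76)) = 0.09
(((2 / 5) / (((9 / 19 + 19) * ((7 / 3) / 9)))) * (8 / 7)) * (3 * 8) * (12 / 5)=1181952 / 226625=5.22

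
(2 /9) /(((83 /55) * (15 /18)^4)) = 3168 /10375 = 0.31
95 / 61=1.56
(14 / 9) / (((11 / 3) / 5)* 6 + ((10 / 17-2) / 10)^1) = 595 / 1629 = 0.37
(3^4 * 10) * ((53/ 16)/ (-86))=-21465/ 688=-31.20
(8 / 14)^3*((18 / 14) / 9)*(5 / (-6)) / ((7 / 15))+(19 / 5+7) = 903578 / 84035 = 10.75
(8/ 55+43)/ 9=791/ 165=4.79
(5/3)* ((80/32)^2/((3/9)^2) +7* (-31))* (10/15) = -3215/18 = -178.61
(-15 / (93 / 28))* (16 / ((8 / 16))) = -4480 / 31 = -144.52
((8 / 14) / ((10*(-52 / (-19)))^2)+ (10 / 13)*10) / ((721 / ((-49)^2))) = 178377689 / 6962800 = 25.62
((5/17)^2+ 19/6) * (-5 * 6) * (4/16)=-28205/1156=-24.40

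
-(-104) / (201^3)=0.00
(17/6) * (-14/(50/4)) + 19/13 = -1669/975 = -1.71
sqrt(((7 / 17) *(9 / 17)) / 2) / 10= 3 *sqrt(14) / 340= 0.03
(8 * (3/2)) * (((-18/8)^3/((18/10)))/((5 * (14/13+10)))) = -351/256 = -1.37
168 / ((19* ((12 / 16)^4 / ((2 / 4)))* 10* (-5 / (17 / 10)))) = -30464 / 64125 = -0.48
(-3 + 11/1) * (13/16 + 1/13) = 185/26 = 7.12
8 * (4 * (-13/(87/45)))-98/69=-433402/2001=-216.59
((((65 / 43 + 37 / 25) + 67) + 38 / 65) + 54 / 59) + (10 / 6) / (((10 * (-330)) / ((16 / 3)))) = 17506458899 / 244883925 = 71.49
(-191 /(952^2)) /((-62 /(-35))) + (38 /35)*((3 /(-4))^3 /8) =-657931 /11467520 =-0.06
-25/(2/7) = -87.50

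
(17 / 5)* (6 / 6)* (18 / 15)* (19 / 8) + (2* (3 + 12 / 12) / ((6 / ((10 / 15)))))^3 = 10.39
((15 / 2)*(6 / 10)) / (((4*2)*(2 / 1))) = 9 / 32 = 0.28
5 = 5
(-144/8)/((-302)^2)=-9/45602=-0.00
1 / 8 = 0.12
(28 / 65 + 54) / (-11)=-3538 / 715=-4.95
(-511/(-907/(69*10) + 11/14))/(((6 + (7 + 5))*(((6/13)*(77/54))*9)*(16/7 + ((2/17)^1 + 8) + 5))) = 6993035/11883762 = 0.59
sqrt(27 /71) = 3 * sqrt(213) /71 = 0.62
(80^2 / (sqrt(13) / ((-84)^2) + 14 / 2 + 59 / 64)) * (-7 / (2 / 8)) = -86988084019200 / 3845472797 + 20230963200 * sqrt(13) / 49991146361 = -22619.45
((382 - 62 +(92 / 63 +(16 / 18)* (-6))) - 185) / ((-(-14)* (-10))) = -8261 / 8820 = -0.94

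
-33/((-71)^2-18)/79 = -33/396817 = -0.00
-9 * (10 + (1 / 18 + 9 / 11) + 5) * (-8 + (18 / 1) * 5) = -128863 / 11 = -11714.82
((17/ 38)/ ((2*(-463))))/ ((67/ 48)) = -204/ 589399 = -0.00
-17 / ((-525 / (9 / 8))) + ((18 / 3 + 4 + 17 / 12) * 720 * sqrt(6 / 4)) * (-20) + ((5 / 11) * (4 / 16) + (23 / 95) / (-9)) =324341 / 2633400-82200 * sqrt(6) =-201347.93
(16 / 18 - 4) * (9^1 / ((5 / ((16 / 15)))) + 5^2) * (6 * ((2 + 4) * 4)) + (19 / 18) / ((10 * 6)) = -65124769 / 5400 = -12060.14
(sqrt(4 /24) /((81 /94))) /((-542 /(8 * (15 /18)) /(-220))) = 103400 * sqrt(6) /197559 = 1.28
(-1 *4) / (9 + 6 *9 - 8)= -4 / 55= -0.07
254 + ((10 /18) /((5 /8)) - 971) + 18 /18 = -6436 /9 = -715.11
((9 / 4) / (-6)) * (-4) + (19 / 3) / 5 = 83 / 30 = 2.77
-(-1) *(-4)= -4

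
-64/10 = -32/5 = -6.40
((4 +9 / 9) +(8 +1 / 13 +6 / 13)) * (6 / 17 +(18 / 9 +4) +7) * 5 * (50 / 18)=4994000 / 1989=2510.81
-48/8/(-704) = 3/352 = 0.01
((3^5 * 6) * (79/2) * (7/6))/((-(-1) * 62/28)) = 940653/31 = 30343.65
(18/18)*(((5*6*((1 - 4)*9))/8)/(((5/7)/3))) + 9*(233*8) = 65403/4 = 16350.75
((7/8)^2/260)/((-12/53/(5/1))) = -2597/39936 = -0.07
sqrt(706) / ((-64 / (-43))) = 43 *sqrt(706) / 64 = 17.85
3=3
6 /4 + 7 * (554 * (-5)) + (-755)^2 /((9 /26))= 29292307 /18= 1627350.39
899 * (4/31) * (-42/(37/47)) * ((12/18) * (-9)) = 1373904/37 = 37132.54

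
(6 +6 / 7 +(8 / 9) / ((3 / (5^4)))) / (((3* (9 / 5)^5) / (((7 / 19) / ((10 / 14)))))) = 158795000 / 90876411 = 1.75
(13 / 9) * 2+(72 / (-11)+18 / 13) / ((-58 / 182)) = 54788 / 2871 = 19.08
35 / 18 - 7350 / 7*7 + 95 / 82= -2711005 / 369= -7346.90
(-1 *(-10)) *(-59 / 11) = -590 / 11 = -53.64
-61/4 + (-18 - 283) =-1265/4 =-316.25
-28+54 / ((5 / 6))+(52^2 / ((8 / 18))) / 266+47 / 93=3721681 / 61845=60.18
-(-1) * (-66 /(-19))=3.47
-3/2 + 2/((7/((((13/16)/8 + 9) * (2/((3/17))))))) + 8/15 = 95777/3360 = 28.51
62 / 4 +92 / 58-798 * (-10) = 463831 / 58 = 7997.09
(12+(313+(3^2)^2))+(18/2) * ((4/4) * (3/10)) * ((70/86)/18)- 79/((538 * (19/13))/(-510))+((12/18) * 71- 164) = 898506509/2637276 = 340.69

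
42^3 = 74088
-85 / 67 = -1.27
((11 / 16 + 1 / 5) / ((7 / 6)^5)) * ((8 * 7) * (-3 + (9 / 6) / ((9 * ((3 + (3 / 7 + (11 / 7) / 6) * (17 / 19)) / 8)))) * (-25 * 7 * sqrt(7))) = 10485683280 * sqrt(7) / 990241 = 28015.92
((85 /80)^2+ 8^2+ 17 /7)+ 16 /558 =33790913 /499968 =67.59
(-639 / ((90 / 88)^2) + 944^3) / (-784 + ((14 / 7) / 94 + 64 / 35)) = -62272182002576 / 57898665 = -1075537.44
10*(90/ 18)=50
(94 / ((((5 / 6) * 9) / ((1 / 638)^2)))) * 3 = 47 / 508805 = 0.00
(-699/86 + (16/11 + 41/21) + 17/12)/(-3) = 131287/119196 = 1.10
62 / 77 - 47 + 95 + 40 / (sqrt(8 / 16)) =3758 / 77 + 40 * sqrt(2) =105.37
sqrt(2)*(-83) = -83*sqrt(2) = -117.38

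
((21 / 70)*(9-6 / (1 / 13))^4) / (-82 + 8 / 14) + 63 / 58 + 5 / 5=-4601310613 / 55100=-83508.36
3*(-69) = -207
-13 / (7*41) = -13 / 287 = -0.05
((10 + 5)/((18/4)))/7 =10/21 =0.48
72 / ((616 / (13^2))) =1521 / 77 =19.75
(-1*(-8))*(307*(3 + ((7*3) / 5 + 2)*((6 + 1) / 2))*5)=303316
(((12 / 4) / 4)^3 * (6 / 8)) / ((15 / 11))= 297 / 1280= 0.23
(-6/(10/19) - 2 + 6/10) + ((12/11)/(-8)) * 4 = -734/55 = -13.35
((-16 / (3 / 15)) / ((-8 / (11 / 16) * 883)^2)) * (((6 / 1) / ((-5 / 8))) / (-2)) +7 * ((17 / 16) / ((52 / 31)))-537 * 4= -2781068020685 / 1297402496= -2143.57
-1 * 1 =-1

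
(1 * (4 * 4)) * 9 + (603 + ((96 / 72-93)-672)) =-50 / 3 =-16.67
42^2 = 1764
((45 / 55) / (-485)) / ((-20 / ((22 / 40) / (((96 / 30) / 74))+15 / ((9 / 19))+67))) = 32079 / 3414400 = 0.01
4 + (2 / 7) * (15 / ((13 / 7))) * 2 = 112 / 13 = 8.62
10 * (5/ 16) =25/ 8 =3.12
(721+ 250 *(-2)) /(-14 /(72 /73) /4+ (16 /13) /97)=-40130064 /642067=-62.50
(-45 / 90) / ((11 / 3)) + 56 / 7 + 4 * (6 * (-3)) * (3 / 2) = -2203 / 22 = -100.14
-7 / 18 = -0.39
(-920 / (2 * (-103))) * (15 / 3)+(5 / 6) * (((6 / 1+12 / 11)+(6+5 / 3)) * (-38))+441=-3.99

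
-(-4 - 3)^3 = 343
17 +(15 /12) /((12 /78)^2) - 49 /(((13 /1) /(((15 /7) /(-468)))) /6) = 189053 /2704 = 69.92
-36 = -36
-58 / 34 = -29 / 17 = -1.71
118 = 118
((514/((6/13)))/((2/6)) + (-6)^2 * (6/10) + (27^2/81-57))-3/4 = 66277/20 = 3313.85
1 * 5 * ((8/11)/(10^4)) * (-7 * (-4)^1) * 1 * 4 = 56/1375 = 0.04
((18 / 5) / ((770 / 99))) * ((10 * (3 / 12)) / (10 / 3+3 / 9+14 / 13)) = 3159 / 12950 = 0.24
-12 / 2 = -6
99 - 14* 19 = -167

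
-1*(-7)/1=7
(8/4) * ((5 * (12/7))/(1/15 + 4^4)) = 1800/26887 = 0.07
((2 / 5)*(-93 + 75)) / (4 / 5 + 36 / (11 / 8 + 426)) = -30771 / 3779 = -8.14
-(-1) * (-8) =-8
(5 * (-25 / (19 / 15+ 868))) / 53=-1875 / 691067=-0.00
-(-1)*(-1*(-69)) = 69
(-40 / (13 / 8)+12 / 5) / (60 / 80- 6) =5776 / 1365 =4.23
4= 4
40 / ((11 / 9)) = 360 / 11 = 32.73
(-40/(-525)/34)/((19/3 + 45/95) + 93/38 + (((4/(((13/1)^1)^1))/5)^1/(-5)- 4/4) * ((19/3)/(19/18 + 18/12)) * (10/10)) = 227240/684045677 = 0.00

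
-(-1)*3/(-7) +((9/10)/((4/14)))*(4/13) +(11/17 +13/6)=155677/46410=3.35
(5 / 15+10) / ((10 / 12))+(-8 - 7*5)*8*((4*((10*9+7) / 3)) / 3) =-666802 / 45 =-14817.82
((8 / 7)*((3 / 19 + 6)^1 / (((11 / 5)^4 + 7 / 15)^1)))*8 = 540000 / 229159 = 2.36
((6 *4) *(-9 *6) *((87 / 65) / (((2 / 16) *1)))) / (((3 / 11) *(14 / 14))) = -3307392 / 65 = -50882.95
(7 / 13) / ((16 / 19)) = 133 / 208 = 0.64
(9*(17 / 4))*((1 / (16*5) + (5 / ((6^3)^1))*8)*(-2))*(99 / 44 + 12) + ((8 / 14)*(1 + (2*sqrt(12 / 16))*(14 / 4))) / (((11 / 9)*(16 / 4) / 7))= -1511371 / 7040 + 63*sqrt(3) / 22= -209.72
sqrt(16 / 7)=4 *sqrt(7) / 7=1.51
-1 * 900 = -900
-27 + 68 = 41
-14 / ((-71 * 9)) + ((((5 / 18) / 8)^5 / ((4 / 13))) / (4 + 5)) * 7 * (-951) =1149390370723 / 52753594318848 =0.02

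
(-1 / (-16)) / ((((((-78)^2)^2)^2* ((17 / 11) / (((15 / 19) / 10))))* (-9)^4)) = 11 / 30971205170078014513152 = 0.00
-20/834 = -10/417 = -0.02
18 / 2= 9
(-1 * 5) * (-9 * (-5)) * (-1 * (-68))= -15300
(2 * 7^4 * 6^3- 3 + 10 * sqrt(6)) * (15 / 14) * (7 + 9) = 1200 * sqrt(6) / 7 + 124467480 / 7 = 17781488.48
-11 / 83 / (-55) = 1 / 415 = 0.00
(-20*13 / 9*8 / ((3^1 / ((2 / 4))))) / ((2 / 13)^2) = -43940 / 27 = -1627.41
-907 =-907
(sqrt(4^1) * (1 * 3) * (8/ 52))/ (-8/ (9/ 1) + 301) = 108/ 35113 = 0.00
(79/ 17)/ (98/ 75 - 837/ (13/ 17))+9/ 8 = 162466653/ 144962536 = 1.12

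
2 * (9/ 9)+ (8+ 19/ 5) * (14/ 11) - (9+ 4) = 221/ 55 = 4.02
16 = 16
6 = 6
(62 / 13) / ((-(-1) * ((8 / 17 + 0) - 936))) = -527 / 103376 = -0.01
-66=-66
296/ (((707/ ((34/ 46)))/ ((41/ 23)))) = 206312/ 374003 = 0.55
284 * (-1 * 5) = -1420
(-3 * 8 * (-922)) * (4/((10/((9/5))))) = 398304/25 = 15932.16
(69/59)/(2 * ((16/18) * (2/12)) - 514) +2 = 1634797/818330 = 2.00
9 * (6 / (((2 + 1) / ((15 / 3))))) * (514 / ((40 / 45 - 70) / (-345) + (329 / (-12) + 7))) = -574549200 / 251087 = -2288.25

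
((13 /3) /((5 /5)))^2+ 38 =56.78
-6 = -6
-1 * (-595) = 595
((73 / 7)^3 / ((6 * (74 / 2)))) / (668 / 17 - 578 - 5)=-0.01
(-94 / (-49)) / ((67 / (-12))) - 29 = -96335 / 3283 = -29.34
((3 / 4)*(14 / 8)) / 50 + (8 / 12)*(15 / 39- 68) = -468527 / 10400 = -45.05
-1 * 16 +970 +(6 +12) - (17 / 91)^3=732466099 / 753571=971.99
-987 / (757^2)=-987 / 573049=-0.00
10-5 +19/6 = 49/6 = 8.17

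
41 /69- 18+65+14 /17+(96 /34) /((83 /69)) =4942430 /97359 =50.77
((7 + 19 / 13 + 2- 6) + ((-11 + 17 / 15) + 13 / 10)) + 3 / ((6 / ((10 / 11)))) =-3.65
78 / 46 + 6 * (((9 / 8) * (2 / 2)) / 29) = 5145 / 2668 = 1.93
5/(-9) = -5/9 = -0.56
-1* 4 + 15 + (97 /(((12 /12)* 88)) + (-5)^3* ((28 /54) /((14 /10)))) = -81245 /2376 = -34.19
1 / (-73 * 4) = -1 / 292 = -0.00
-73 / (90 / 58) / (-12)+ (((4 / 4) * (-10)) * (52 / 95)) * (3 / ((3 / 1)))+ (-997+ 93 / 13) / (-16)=2011106 / 33345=60.31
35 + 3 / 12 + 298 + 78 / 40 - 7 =328.20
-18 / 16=-9 / 8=-1.12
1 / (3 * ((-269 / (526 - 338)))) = -188 / 807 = -0.23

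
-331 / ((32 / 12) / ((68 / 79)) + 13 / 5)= -84405 / 1453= -58.09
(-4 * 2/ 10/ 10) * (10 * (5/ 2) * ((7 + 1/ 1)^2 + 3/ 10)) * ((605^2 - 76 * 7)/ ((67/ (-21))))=4935251979/ 335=14732095.46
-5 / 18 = -0.28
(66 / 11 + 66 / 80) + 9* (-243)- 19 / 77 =-6715699 / 3080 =-2180.42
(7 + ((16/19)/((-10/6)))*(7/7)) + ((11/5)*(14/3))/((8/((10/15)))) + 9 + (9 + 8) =57029/1710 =33.35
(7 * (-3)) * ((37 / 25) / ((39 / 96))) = -24864 / 325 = -76.50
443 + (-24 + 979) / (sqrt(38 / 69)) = 443 + 955 * sqrt(2622) / 38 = 1729.87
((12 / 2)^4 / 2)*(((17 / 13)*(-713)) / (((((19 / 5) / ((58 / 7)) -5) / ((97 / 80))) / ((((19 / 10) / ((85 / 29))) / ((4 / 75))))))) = 89515013139 / 45656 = 1960640.73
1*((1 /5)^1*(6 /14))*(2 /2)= 3 /35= 0.09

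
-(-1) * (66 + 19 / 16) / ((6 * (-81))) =-1075 / 7776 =-0.14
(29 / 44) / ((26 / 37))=1073 / 1144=0.94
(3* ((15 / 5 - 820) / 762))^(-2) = 64516 / 667489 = 0.10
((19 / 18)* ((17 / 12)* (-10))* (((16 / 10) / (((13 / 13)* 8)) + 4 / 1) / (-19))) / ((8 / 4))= 119 / 72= 1.65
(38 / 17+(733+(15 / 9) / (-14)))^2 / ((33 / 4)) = 275491666129 / 4205817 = 65502.53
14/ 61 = 0.23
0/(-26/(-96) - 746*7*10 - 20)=0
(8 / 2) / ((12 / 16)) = 16 / 3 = 5.33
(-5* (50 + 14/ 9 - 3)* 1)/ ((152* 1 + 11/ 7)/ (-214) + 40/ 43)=-28148918/ 24651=-1141.90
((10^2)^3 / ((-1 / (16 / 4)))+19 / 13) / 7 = -51999981 / 91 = -571428.36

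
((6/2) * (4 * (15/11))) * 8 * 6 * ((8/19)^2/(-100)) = -1.39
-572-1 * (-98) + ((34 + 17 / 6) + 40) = -2383 / 6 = -397.17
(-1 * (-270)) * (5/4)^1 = 675/2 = 337.50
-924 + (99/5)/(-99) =-4621/5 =-924.20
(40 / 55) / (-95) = -8 / 1045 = -0.01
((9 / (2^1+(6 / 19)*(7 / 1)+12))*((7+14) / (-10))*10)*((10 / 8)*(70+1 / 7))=-1259415 / 1232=-1022.25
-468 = -468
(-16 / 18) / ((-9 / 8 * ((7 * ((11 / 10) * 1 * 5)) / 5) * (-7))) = -640 / 43659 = -0.01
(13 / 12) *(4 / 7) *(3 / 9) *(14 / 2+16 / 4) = 143 / 63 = 2.27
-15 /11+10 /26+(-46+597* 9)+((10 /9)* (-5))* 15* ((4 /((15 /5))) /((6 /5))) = 20206267 /3861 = 5233.43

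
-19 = -19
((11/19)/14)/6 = 11/1596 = 0.01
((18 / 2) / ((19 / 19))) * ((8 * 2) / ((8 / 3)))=54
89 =89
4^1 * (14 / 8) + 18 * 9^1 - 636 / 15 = 633 / 5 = 126.60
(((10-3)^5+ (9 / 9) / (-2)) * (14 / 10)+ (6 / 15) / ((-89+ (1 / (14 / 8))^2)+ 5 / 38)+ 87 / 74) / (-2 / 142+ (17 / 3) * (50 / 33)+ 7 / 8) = 13452078805167288 / 5400649593425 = 2490.83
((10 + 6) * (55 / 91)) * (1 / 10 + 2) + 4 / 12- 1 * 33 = -482 / 39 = -12.36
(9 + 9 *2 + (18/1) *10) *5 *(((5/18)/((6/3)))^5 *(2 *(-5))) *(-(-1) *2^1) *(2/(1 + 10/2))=-1796875/5038848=-0.36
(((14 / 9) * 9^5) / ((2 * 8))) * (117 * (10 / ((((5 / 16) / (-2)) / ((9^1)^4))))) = -282042115992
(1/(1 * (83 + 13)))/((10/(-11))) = -11/960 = -0.01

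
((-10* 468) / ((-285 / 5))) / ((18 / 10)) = 2600 / 57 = 45.61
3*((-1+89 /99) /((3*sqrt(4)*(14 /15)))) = -25 /462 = -0.05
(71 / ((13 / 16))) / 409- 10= -52034 / 5317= -9.79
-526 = -526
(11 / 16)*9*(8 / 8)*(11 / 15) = 363 / 80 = 4.54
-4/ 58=-2/ 29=-0.07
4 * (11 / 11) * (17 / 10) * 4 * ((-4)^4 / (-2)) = -17408 / 5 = -3481.60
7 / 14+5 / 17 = 27 / 34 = 0.79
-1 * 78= -78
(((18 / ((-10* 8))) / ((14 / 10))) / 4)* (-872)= 981 / 28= 35.04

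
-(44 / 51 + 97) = -4991 / 51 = -97.86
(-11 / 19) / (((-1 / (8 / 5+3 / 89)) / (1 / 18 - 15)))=-2151193 / 152190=-14.13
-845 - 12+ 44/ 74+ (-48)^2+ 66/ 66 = 53598/ 37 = 1448.59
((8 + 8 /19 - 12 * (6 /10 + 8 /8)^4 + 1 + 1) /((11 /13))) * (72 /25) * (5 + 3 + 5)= -3018.64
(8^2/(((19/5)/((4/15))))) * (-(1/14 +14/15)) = -27008/5985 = -4.51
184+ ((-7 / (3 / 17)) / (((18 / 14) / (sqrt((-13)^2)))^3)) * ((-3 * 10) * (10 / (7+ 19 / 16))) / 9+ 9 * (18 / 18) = 143645800163 / 859491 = 167128.92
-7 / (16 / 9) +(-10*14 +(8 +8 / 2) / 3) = -2239 / 16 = -139.94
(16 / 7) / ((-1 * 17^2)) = -16 / 2023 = -0.01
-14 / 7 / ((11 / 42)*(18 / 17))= -238 / 33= -7.21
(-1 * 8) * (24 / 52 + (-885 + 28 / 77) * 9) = 9107688 / 143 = 63690.13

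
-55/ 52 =-1.06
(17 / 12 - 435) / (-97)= 5203 / 1164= 4.47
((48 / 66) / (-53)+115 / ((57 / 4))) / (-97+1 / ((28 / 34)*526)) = -1971519536 / 23736604221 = -0.08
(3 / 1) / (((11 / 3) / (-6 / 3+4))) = 18 / 11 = 1.64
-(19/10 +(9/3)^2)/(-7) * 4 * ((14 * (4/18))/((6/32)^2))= 223232/405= 551.19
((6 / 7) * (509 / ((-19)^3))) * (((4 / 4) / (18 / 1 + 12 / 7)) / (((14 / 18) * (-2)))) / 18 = 509 / 4417196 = 0.00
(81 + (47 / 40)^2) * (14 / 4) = 288.33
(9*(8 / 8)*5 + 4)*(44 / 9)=2156 / 9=239.56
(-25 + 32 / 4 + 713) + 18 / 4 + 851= 3103 / 2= 1551.50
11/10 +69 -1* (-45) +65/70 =4061/35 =116.03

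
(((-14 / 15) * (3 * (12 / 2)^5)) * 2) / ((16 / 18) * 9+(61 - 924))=24192 / 475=50.93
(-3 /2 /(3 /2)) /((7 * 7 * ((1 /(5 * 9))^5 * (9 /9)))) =-184528125 /49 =-3765880.10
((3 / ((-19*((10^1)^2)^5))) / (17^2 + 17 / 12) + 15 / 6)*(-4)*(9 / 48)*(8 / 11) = -1241531249999973 / 910456250000000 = -1.36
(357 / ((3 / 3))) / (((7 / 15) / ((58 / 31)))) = 44370 / 31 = 1431.29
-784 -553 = -1337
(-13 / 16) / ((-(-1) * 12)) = -13 / 192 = -0.07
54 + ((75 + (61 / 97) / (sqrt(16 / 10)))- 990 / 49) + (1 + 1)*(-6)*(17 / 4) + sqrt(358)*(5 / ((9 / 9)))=61*sqrt(10) / 388 + 2832 / 49 + 5*sqrt(358)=152.90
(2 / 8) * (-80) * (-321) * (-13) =-83460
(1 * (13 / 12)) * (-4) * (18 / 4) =-19.50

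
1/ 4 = 0.25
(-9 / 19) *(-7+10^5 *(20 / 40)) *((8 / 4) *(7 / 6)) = -1049853 / 19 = -55255.42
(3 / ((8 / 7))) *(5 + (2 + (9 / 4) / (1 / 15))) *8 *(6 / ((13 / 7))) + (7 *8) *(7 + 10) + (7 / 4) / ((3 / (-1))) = 579719 / 156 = 3716.15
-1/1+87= 86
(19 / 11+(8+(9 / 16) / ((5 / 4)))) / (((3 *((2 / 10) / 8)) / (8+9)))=76126 / 33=2306.85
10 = 10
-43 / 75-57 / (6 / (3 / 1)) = -4361 / 150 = -29.07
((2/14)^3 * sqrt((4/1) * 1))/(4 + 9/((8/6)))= 8/14749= 0.00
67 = 67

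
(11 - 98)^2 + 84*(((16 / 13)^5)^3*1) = 484271430610628085717 / 51185893014090757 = 9461.03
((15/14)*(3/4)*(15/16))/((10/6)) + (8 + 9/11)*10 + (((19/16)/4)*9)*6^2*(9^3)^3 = 367283922537311/9856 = 37265008374.32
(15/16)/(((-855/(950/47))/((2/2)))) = -0.02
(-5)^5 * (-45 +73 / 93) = 12850000 / 93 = 138172.04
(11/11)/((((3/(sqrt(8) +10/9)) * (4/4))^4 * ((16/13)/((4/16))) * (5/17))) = 41327 * sqrt(2)/59049 +11308349/10628820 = 2.05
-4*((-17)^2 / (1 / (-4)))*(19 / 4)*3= 65892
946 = 946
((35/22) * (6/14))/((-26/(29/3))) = -145/572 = -0.25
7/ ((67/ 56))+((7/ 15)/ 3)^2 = 797083/ 135675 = 5.87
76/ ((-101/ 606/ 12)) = -5472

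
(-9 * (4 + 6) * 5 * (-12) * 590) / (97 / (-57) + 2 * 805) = 181602000 / 91673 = 1980.98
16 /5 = 3.20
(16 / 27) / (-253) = -16 / 6831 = -0.00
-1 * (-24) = 24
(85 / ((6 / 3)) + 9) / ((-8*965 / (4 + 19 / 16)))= -8549 / 247040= -0.03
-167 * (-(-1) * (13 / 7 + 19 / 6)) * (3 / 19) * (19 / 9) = -35237 / 126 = -279.66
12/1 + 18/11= 150/11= 13.64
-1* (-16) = 16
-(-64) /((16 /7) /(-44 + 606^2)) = 10281376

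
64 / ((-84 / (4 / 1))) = -64 / 21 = -3.05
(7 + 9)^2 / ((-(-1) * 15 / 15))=256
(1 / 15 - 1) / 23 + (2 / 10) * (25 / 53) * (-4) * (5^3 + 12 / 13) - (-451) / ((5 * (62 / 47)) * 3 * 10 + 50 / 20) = -45.31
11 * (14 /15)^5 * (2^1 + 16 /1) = 11832128 /84375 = 140.23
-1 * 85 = -85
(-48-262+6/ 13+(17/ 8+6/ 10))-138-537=-510543/ 520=-981.81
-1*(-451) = 451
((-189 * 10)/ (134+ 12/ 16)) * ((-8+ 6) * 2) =4320/ 77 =56.10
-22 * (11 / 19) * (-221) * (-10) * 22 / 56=-1470755 / 133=-11058.31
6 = 6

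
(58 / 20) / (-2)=-29 / 20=-1.45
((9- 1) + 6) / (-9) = -14 / 9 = -1.56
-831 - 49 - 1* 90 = -970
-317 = -317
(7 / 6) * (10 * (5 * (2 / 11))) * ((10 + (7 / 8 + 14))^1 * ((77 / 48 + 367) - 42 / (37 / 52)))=19147098425 / 234432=81674.42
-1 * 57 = -57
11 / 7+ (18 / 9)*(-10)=-129 / 7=-18.43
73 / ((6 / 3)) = 73 / 2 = 36.50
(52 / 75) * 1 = 52 / 75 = 0.69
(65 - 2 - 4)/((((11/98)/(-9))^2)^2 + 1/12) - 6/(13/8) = 35518574336640/50430493789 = 704.31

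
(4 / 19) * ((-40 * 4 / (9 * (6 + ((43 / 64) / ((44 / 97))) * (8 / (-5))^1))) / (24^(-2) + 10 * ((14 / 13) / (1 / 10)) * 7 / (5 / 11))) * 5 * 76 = -18743296000 / 79342262897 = -0.24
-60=-60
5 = 5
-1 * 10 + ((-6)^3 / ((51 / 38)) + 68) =-102.94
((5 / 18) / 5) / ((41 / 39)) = 13 / 246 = 0.05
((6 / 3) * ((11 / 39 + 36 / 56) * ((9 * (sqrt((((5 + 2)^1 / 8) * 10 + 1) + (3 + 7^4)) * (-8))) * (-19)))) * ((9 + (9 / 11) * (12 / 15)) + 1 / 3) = 12650048 * sqrt(9655) / 1001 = 1241750.19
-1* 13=-13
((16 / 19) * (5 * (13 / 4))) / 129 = 260 / 2451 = 0.11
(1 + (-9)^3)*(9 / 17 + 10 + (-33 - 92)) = 1416688 / 17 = 83334.59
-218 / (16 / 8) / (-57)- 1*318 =-18017 / 57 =-316.09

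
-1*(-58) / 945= 58 / 945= 0.06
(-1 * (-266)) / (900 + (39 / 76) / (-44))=889504 / 3009561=0.30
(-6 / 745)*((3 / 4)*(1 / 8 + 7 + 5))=-873 / 11920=-0.07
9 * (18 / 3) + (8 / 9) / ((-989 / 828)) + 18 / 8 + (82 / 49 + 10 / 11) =5385257 / 92708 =58.09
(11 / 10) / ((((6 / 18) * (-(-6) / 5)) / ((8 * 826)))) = 18172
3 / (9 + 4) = 0.23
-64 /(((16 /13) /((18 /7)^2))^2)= -4435236 /2401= -1847.25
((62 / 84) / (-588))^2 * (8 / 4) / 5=961 / 1524731040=0.00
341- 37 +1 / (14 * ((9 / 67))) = 38371 / 126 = 304.53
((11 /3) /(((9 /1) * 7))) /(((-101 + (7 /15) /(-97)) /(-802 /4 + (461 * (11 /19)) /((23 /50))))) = -84309005 /385334364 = -0.22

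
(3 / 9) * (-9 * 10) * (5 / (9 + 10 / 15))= -450 / 29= -15.52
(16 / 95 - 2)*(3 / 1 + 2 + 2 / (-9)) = -2494 / 285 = -8.75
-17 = -17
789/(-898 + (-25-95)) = -789/1018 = -0.78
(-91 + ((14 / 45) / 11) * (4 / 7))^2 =8278.06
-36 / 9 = -4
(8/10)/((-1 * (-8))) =1/10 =0.10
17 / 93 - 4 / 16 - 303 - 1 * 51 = -131713 / 372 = -354.07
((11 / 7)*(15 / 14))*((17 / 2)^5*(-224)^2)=3748422480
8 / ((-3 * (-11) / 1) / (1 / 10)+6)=1 / 42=0.02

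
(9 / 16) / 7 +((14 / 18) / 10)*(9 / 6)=331 / 1680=0.20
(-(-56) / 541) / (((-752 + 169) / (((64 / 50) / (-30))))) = 896 / 118276125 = 0.00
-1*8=-8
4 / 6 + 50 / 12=29 / 6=4.83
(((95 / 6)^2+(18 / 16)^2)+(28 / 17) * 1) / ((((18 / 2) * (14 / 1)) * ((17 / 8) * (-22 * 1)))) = -2483321 / 57679776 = -0.04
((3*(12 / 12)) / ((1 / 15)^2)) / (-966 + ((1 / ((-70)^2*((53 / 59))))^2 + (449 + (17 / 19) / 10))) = -864970454250000 / 662388641050861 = -1.31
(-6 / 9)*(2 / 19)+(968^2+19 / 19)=53410421 / 57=937024.93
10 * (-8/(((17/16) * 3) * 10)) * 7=-17.57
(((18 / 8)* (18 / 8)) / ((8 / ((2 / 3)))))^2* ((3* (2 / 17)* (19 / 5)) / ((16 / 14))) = 290871 / 1392640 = 0.21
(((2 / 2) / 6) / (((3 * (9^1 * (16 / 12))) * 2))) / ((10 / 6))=1 / 720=0.00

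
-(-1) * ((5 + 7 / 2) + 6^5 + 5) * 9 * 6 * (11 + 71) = 34491906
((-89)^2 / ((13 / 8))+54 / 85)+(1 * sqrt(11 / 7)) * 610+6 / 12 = 610 * sqrt(77) / 7+10775069 / 2210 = 5640.27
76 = 76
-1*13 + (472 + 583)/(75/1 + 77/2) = -841/227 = -3.70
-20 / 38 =-10 / 19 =-0.53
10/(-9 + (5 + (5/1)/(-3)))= -30/17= -1.76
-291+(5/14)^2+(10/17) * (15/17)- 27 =-17976167/56644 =-317.35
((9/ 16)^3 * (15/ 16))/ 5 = 2187/ 65536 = 0.03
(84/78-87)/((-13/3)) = 3351/169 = 19.83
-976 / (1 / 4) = -3904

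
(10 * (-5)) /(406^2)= -25 /82418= -0.00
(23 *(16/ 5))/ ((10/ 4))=736/ 25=29.44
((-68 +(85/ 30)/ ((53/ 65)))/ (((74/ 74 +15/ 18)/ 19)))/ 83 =-8.06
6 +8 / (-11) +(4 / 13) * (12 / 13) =10330 / 1859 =5.56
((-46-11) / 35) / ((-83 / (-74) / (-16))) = 67488 / 2905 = 23.23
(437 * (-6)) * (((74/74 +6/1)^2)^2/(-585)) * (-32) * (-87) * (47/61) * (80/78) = 732216335872/30927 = 23675634.10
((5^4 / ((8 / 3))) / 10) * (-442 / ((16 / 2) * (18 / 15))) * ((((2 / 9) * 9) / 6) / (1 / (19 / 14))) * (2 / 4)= -244.08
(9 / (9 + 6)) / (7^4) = 3 / 12005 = 0.00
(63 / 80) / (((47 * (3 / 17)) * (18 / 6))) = 119 / 3760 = 0.03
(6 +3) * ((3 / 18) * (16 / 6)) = 4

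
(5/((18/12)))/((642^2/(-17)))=-85/618246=-0.00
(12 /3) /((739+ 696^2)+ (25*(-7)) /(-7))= 1 /121295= 0.00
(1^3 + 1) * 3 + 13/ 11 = 79/ 11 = 7.18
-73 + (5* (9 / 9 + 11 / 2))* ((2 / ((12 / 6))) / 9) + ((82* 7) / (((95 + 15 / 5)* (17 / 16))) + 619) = 1189075 / 2142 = 555.12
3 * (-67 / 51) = -3.94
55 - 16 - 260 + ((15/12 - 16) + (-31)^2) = 2901/4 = 725.25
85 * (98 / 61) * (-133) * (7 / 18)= -3877615 / 549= -7063.05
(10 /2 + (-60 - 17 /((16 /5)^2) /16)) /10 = -45141 /8192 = -5.51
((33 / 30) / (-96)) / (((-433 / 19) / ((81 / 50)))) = 5643 / 6928000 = 0.00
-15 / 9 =-5 / 3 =-1.67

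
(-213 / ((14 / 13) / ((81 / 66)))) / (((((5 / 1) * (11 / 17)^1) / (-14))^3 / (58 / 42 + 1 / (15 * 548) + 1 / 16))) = 284760128554083 / 10029085000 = 28393.43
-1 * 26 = -26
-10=-10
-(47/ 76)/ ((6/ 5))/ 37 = -235/ 16872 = -0.01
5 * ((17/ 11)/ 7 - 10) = -3765/ 77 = -48.90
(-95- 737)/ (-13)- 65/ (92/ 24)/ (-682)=502147/ 7843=64.02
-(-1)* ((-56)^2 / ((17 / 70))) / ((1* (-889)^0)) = 219520 / 17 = 12912.94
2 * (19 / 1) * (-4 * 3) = -456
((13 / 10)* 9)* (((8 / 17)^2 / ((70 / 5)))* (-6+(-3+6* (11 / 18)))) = -9984 / 10115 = -0.99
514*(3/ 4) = 771/ 2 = 385.50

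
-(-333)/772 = 0.43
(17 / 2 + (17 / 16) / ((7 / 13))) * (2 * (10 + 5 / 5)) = 12903 / 56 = 230.41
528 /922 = 264 /461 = 0.57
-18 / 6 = -3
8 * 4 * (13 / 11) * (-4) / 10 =-832 / 55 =-15.13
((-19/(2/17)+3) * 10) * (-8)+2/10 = 63401/5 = 12680.20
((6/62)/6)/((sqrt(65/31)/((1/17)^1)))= sqrt(2015)/68510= 0.00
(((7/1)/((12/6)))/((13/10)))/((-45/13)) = -7/9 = -0.78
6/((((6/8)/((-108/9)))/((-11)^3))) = 127776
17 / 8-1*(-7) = 9.12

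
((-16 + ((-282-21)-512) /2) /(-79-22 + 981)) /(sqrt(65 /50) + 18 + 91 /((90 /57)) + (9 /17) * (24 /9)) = -14027601 /2245238864 + 18207 * sqrt(130) /2245238864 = -0.01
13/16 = 0.81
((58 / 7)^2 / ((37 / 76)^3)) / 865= 1476715264 / 2146927405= 0.69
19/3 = 6.33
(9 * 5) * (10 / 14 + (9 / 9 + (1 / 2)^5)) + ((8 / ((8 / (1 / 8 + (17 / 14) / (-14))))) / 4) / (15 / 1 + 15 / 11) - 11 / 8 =77.17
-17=-17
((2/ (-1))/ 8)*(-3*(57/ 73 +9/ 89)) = 8595/ 12994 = 0.66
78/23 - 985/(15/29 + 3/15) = -3276863/2392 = -1369.93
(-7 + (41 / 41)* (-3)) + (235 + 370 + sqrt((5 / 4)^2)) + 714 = 5241 / 4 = 1310.25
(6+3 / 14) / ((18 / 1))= 29 / 84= 0.35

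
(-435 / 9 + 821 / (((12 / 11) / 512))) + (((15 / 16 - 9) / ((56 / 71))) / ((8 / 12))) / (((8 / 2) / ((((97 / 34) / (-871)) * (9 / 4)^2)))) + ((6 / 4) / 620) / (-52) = 608468574896835797 / 1579312250880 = 385274.40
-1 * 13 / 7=-13 / 7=-1.86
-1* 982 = -982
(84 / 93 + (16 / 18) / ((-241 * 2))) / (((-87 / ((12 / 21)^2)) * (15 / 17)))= -16485376 / 4299597855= -0.00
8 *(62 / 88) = 62 / 11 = 5.64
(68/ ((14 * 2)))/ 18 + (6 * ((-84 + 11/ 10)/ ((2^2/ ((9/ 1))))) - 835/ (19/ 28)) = -56248021/ 23940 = -2349.54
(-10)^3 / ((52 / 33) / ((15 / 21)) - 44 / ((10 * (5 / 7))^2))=-20625000 / 27713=-744.24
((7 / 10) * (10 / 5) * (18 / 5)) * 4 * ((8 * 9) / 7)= 5184 / 25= 207.36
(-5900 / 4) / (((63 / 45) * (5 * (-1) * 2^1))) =1475 / 14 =105.36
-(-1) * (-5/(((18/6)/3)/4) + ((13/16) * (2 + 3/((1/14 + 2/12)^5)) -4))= 158161189/50000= 3163.22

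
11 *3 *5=165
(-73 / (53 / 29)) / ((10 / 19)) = -40223 / 530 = -75.89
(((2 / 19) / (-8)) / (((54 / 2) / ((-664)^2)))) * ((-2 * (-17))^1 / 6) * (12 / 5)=-7495232 / 2565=-2922.12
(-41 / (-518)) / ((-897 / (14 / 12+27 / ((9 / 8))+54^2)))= -0.26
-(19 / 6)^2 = -361 / 36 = -10.03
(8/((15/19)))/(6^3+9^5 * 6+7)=152/5317755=0.00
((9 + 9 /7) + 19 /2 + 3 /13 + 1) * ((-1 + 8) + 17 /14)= 439875 /2548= 172.64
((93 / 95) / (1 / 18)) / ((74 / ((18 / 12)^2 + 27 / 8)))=7533 / 5624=1.34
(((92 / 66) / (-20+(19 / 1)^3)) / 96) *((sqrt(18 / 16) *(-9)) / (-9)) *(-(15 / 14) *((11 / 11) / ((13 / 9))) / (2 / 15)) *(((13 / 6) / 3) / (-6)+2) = -16675 *sqrt(2) / 1001448448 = -0.00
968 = 968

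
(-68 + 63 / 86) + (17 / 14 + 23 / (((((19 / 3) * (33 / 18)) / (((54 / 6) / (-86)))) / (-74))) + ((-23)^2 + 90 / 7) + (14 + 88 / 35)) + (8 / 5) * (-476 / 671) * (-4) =9827678489 / 19187245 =512.20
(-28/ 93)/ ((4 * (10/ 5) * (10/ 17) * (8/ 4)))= -119/ 3720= -0.03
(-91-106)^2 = 38809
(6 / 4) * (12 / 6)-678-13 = -688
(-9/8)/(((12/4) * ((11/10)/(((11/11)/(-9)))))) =5/132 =0.04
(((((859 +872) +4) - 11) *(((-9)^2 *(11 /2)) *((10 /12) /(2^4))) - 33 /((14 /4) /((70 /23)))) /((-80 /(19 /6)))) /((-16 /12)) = 55898931 /47104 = 1186.71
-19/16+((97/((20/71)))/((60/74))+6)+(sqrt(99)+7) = 3* sqrt(11)+523813/1200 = 446.46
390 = 390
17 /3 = 5.67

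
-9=-9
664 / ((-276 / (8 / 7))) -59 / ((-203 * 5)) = -26927 / 10005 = -2.69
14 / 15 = 0.93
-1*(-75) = 75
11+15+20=46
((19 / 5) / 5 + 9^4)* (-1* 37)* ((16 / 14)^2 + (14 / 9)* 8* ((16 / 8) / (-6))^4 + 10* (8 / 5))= -757101118208 / 178605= -4238969.34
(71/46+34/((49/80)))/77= 128599/173558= 0.74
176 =176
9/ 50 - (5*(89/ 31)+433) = -693121/ 1550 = -447.17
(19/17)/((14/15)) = 285/238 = 1.20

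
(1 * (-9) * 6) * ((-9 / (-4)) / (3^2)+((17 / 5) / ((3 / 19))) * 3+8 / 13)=-459567 / 130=-3535.13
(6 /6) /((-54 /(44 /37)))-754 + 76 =-677344 /999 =-678.02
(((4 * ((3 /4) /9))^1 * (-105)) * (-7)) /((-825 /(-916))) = 44884 /165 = 272.02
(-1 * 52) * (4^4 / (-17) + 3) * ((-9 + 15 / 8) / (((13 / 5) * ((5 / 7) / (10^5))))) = -4089750000 / 17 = -240573529.41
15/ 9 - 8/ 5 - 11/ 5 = -32/ 15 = -2.13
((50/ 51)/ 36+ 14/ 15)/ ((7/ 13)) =57317/ 32130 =1.78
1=1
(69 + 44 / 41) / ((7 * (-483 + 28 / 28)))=-2873 / 138334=-0.02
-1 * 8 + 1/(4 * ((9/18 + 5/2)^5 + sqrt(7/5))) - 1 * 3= -12989257/1180952 - sqrt(35)/1180952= -11.00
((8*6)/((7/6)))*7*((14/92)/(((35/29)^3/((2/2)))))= 3512016/140875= 24.93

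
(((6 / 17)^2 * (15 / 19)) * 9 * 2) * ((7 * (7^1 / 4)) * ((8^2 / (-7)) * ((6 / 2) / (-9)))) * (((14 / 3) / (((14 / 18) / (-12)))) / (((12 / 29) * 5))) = -12628224 / 5491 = -2299.80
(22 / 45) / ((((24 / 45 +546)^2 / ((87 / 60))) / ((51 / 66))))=493 / 268828816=0.00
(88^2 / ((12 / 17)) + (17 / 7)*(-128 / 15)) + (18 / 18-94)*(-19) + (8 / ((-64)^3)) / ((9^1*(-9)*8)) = 9450955210787 / 743178240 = 12716.94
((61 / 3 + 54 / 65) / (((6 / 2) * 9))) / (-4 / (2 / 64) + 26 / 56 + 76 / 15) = -115556 / 18054387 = -0.01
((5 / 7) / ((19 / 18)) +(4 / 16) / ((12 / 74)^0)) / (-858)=-493 / 456456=-0.00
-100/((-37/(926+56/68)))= 1575600/629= 2504.93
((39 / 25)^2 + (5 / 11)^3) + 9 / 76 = 167282651 / 63222500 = 2.65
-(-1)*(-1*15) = -15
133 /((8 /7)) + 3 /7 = 6541 /56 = 116.80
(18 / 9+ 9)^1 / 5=11 / 5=2.20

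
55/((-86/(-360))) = 9900/43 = 230.23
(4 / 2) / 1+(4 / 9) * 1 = 22 / 9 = 2.44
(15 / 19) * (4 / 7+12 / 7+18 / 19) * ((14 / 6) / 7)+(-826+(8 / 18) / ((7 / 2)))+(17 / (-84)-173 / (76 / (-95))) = -13849909 / 22743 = -608.97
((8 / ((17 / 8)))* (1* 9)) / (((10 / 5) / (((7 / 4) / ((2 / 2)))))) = 504 / 17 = 29.65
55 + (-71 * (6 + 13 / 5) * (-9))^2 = 754986904 / 25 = 30199476.16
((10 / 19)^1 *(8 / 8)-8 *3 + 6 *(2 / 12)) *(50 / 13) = -21350 / 247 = -86.44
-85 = -85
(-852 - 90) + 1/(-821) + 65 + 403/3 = -1829191/2463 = -742.67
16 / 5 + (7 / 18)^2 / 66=342389 / 106920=3.20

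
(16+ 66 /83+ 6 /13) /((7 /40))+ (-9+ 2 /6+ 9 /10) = 2940593 /32370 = 90.84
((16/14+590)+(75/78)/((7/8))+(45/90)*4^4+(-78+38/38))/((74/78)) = 175605/259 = 678.01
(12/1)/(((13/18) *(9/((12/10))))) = 144/65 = 2.22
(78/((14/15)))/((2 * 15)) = 39/14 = 2.79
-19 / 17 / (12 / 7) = -133 / 204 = -0.65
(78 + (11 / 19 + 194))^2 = 26822041 / 361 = 74299.28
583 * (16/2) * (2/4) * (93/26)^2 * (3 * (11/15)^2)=203375469/4225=48136.21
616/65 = 9.48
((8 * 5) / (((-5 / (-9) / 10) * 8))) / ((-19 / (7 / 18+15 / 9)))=-185 / 19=-9.74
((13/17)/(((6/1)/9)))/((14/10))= 195/238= 0.82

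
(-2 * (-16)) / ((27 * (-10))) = -16 / 135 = -0.12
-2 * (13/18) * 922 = -1331.78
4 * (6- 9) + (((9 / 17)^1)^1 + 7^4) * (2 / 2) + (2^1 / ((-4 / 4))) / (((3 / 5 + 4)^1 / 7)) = 933116 / 391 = 2386.49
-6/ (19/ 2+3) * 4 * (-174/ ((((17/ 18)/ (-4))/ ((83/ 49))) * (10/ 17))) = -24955776/ 6125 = -4074.41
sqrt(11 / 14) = sqrt(154) / 14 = 0.89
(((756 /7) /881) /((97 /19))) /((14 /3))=3078 /598199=0.01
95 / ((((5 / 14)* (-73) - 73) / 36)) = -2520 / 73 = -34.52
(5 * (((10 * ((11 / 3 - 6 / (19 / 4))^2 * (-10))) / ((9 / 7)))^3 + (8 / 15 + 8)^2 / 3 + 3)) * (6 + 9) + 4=-56696650268826998289265 / 8334036681507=-6803023844.93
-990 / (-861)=330 / 287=1.15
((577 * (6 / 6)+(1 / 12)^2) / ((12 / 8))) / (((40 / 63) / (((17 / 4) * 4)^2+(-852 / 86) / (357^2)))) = 43865682529811 / 250528320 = 175092.71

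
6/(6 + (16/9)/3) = 81/89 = 0.91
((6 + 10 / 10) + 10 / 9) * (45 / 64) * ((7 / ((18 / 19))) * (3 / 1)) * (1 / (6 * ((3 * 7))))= 6935 / 6912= 1.00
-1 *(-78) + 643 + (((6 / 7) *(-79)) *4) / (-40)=25472 / 35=727.77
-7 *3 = -21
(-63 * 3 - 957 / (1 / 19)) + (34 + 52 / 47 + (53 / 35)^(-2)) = -2420834131 / 132023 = -18336.46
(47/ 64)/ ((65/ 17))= 799/ 4160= 0.19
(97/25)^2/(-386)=-9409/241250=-0.04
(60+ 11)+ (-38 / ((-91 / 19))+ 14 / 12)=43735 / 546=80.10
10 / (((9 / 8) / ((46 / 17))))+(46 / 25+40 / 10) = 114338 / 3825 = 29.89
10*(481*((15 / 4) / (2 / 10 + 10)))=1768.38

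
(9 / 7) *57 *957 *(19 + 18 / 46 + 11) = 343167759 / 161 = 2131476.76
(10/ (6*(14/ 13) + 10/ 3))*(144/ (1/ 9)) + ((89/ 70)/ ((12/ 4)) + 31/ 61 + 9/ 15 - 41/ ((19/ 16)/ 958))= -295209853231/ 9297498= -31751.54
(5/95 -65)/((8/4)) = -617/19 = -32.47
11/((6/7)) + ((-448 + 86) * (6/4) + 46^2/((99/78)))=75041/66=1136.98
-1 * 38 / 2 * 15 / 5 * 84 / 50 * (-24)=57456 / 25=2298.24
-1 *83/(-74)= 83/74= 1.12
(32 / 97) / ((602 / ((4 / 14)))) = 32 / 204379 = 0.00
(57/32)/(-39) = -19/416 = -0.05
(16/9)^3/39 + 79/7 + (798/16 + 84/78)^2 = 431760117781/165582144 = 2607.53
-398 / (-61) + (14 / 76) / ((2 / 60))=12.05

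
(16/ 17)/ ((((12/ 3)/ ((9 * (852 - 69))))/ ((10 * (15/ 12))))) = 352350/ 17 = 20726.47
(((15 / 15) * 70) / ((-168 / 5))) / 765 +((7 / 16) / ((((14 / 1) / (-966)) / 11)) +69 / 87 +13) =-67784323 / 212976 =-318.27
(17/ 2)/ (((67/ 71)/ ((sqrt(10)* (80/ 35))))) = 9656* sqrt(10)/ 469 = 65.11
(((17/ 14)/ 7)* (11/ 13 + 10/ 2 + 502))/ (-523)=-56117/ 333151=-0.17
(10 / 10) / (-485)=-1 / 485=-0.00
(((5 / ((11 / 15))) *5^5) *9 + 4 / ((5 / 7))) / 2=10547183 / 110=95883.48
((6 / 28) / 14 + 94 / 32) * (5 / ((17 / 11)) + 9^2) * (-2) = -414385 / 833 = -497.46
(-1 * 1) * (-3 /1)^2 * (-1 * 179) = 1611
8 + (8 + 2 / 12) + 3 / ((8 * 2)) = 785 / 48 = 16.35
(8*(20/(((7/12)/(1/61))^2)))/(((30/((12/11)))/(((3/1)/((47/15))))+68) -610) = -414720/1684537631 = -0.00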